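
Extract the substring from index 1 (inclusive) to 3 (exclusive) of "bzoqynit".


Input string: 'bzoqynit'
Operation: slice [1:3]
Extract characters: s[1]='z', s[2]='o'
Result: zo


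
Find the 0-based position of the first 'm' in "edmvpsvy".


Input string: 'edmvpsvy'
Target: 'm'
Scanning left to right: s[0]='e', s[1]='d', s[2]='m'
First match at index: 2


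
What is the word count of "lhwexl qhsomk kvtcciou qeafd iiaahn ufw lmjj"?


Input string: 'lhwexl qhsomk kvtcciou qeafd iiaahn ufw lmjj'
Operation: split by spaces
Words found: 'lhwexl', 'qhsomk', 'kvtcciou', 'qeafd', 'iiaahn', 'ufw', 'lmjj'
Word count: 7


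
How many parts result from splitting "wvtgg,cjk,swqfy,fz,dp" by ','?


Input string: 'wvtgg,cjk,swqfy,fz,dp'
Delimiter: ','
Split result: 'wvtgg', 'cjk', 'swqfy', 'fz', 'dp'
Number of parts: 5


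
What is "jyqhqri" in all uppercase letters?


Input string: 'jyqhqri'
Operation: convert each letter to uppercase
Mapping: 'j'->'J', 'y'->'Y', 'q'->'Q', 'h'->'H', 'q'->'Q', 'r'->'R', 'i'->'I'
Result: JYQHQRI


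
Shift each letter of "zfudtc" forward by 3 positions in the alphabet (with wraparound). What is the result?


Input: 'zfudtc', shift = 3
Operation: for each letter, (position + 3) mod 26
Mapping: 'z'(25+3=28, 28 mod 26=2)->'c', 'f'(5+3=8)->'i', 'u'(20+3=23)->'x', 'd'(3+3=6)->'g', 't'(19+3=22)->'w', 'c'(2+3=5)->'f'
Result: cixgwf


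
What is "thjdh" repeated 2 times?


Input string: 'thjdh'
Operation: repeat 2 times
Concatenation: 'thjdh' + 'thjdh'
Result: thjdhthjdh


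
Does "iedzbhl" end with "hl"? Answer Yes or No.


Input string: 'iedzbhl'
Suffix to check: 'hl'
Last 2 characters of input: 'hl'
Match: True
Result: Yes


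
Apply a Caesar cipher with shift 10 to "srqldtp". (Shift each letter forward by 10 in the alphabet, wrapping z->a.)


Input: 'srqldtp', shift = 10
Operation: for each letter, (position + 10) mod 26
Mapping: 's'(18+10=28, 28 mod 26=2)->'c', 'r'(17+10=27, 27 mod 26=1)->'b', 'q'(16+10=26, 26 mod 26=0)->'a', 'l'(11+10=21)->'v', 'd'(3+10=13)->'n', 't'(19+10=29, 29 mod 26=3)->'d', 'p'(15+10=25)->'z'
Result: cbavndz


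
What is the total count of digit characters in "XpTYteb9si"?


Input string: 'XpTYteb9si'
Operation: count digit characters (0-9)
Scan: 'X', 'p', 'T', 'Y', 't', 'e', 'b', '9'(digit), 's', 'i'
Digits found: 1
Result: 1


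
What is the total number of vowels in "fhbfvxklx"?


Input string: 'fhbfvxklx'
Operation: count vowels (a, e, i, o, u)
Scan: s[0]='f', s[1]='h', s[2]='b', s[3]='f', s[4]='v', s[5]='x', s[6]='k', s[7]='l', s[8]='x'
Vowels found: 0
Result: 0


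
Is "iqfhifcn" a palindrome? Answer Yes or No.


Input string: 'iqfhifcn'
Reversed: 'ncfihfqi'
Compare pairs: s[0]='i' vs s[7]='n' (mismatch), s[1]='q' vs s[6]='c' (mismatch), s[2]='f' vs s[5]='f' (match), s[3]='h' vs s[4]='i' (mismatch)
Palindrome: No


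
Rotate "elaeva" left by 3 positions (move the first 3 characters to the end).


Input: 'elaeva', shift = 3
Operation: split at index 3 and swap parts
Front part s[0:3] = 'ela'
Back part s[3:] = 'eva'
Rotated = back + front = 'eva' + 'ela'
Result: evaela


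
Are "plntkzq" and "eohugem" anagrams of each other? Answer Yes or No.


String 1: 'plntkzq' -> sorted: 'klnpqtz'
String 2: 'eohugem' -> sorted: 'eeghmou'
Compare sorted forms: 'klnpqtz' != 'eeghmou'
Anagram: No


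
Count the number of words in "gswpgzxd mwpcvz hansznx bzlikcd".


Input string: 'gswpgzxd mwpcvz hansznx bzlikcd'
Operation: split by spaces
Words found: 'gswpgzxd', 'mwpcvz', 'hansznx', 'bzlikcd'
Word count: 4


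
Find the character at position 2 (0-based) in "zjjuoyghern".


Input string: 'zjjuoyghern'
Operation: get character at index 2
Index mapping: s[0]='z', s[1]='j', s[2]='j'
Result: 'j'


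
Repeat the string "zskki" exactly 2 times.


Input string: 'zskki'
Operation: repeat 2 times
Concatenation: 'zskki' + 'zskki'
Result: zskkizskki


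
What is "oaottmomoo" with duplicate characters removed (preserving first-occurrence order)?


Input: 'oaottmomoo'
Operation: keep first occurrence of each character
Scan: s[0]='o' new -> keep; s[1]='a' new -> keep; s[2]='o' seen -> skip; s[3]='t' new -> keep; s[4]='t' seen -> skip; s[5]='m' new -> keep; s[6]='o' seen -> skip; s[7]='m' seen -> skip; s[8]='o' seen -> skip; s[9]='o' seen -> skip
Result: oatm


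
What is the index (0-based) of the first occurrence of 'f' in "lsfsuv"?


Input string: 'lsfsuv'
Target: 'f'
Scanning left to right: s[0]='l', s[1]='s', s[2]='f'
First match at index: 2


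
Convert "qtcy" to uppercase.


Input string: 'qtcy'
Operation: convert each letter to uppercase
Mapping: 'q'->'Q', 't'->'T', 'c'->'C', 'y'->'Y'
Result: QTCY


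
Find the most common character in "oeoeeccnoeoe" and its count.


Input: 'oeoeeccnoeoe'
Operation: tally each character
Counts: 'c':2, 'e':5, 'n':1, 'o':4
Maximum: 'e' appears 5 times


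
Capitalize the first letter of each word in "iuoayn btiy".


Input string: 'iuoayn btiy'
Operation: capitalize first letter of each word
Word transformations: 'iuoayn'->'Iuoayn', 'btiy'->'Btiy'
Result: Iuoayn Btiy


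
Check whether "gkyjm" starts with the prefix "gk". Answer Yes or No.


Input string: 'gkyjm'
Prefix to check: 'gk'
First 2 characters of input: 'gk'
Match: True
Result: Yes


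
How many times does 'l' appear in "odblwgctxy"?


Input string: 'odblwgctxy'
Target character: 'l'
Scan each position: s[3]='l'
Matches found at indices: 3
Total: 1


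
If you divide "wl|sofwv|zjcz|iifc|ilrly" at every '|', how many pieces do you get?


Input string: 'wl|sofwv|zjcz|iifc|ilrly'
Delimiter: '|'
Split result: 'wl', 'sofwv', 'zjcz', 'iifc', 'ilrly'
Number of parts: 5


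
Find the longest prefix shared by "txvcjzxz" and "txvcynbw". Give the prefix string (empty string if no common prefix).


String 1: 'txvcjzxz'
String 2: 'txvcynbw'
Compare position by position:
pos 0: 't' vs 't' match
pos 1: 'x' vs 'x' match
pos 2: 'v' vs 'v' match
pos 3: 'c' vs 'c' match
pos 4: 'j' vs 'y' differ -> stop
Longest common prefix: "txvc" (length 4)


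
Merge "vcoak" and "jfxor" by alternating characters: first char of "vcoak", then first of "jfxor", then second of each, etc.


String 1: 'vcoak'
String 2: 'jfxor'
Operation: alternate characters
Pairs: 'v'+'j', 'c'+'f', 'o'+'x', 'a'+'o', 'k'+'r'
Result: vjcfoxaokr


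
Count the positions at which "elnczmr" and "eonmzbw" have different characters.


String 1: 'elnczmr'
String 2: 'eonmzbw'
Compare each position: pos 0: 'e'=='e', pos 1: 'l'!='o', pos 2: 'n'=='n', pos 3: 'c'!='m', pos 4: 'z'=='z', pos 5: 'm'!='b', pos 6: 'r'!='w'
Differing positions: 4
Hamming distance: 4


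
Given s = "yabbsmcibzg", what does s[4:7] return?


Input string: 'yabbsmcibzg'
Operation: slice [4:7]
Extract characters: s[4]='s', s[5]='m', s[6]='c'
Result: smc


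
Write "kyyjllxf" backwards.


Input string: 'kyyjllxf'
Operation: reverse character order
Original order: 'k' -> 'y' -> 'y' -> 'j' -> 'l' -> 'l' -> 'x' -> 'f'
Reversed order: 'f' -> 'x' -> 'l' -> 'l' -> 'j' -> 'y' -> 'y' -> 'k'
Result: fxlljyyk


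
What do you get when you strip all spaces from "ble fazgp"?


Input string: 'ble fazgp'
Operation: remove all spaces
Words: 'ble', 'fazgp'
Join without spaces: blefazgp


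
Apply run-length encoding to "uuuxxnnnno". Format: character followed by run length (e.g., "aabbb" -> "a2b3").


Input: 'uuuxxnnnno'
Operation: identify consecutive runs
Runs: 'uuu' -> u3, 'xx' -> x2, 'nnnn' -> n4, 'o' -> o1
Encoded: u3x2n4o1


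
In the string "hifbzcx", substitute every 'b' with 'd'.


Input string: 'hifbzcx'
Operation: replace 'b' with 'd'
Positions of 'b': 3
After replacement: hifdzcx


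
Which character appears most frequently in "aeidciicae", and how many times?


Input: 'aeidciicae'
Operation: tally each character
Counts: 'a':2, 'c':2, 'd':1, 'e':2, 'i':3
Maximum: 'i' appears 3 times


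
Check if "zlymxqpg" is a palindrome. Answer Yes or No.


Input string: 'zlymxqpg'
Reversed: 'gpqxmylz'
Compare pairs: s[0]='z' vs s[7]='g' (mismatch), s[1]='l' vs s[6]='p' (mismatch), s[2]='y' vs s[5]='q' (mismatch), s[3]='m' vs s[4]='x' (mismatch)
Palindrome: No


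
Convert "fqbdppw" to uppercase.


Input string: 'fqbdppw'
Operation: convert each letter to uppercase
Mapping: 'f'->'F', 'q'->'Q', 'b'->'B', 'd'->'D', 'p'->'P', 'p'->'P', 'w'->'W'
Result: FQBDPPW


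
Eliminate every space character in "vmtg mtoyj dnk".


Input string: 'vmtg mtoyj dnk'
Operation: remove all spaces
Words: 'vmtg', 'mtoyj', 'dnk'
Join without spaces: vmtgmtoyjdnk


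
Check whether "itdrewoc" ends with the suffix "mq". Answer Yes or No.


Input string: 'itdrewoc'
Suffix to check: 'mq'
Last 2 characters of input: 'oc'
Match: False
Result: No


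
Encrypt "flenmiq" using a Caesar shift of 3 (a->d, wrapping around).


Input: 'flenmiq', shift = 3
Operation: for each letter, (position + 3) mod 26
Mapping: 'f'(5+3=8)->'i', 'l'(11+3=14)->'o', 'e'(4+3=7)->'h', 'n'(13+3=16)->'q', 'm'(12+3=15)->'p', 'i'(8+3=11)->'l', 'q'(16+3=19)->'t'
Result: iohqplt


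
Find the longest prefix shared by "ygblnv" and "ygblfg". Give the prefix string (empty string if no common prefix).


String 1: 'ygblnv'
String 2: 'ygblfg'
Compare position by position:
pos 0: 'y' vs 'y' match
pos 1: 'g' vs 'g' match
pos 2: 'b' vs 'b' match
pos 3: 'l' vs 'l' match
pos 4: 'n' vs 'f' differ -> stop
Longest common prefix: "ygbl" (length 4)


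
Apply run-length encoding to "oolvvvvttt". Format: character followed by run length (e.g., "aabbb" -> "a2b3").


Input: 'oolvvvvttt'
Operation: identify consecutive runs
Runs: 'oo' -> o2, 'l' -> l1, 'vvvv' -> v4, 'ttt' -> t3
Encoded: o2l1v4t3


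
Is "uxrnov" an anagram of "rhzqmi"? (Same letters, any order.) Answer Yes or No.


String 1: 'rhzqmi' -> sorted: 'himqrz'
String 2: 'uxrnov' -> sorted: 'noruvx'
Compare sorted forms: 'himqrz' != 'noruvx'
Anagram: No


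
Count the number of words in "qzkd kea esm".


Input string: 'qzkd kea esm'
Operation: split by spaces
Words found: 'qzkd', 'kea', 'esm'
Word count: 3


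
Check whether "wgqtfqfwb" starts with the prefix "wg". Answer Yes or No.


Input string: 'wgqtfqfwb'
Prefix to check: 'wg'
First 2 characters of input: 'wg'
Match: True
Result: Yes


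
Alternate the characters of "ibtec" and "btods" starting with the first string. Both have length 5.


String 1: 'ibtec'
String 2: 'btods'
Operation: alternate characters
Pairs: 'i'+'b', 'b'+'t', 't'+'o', 'e'+'d', 'c'+'s'
Result: ibbttoedcs


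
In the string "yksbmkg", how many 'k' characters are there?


Input string: 'yksbmkg'
Target character: 'k'
Scan each position: s[1]='k', s[5]='k'
Matches found at indices: 1, 5
Total: 2


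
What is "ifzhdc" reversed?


Input string: 'ifzhdc'
Operation: reverse character order
Original order: 'i' -> 'f' -> 'z' -> 'h' -> 'd' -> 'c'
Reversed order: 'c' -> 'd' -> 'h' -> 'z' -> 'f' -> 'i'
Result: cdhzfi


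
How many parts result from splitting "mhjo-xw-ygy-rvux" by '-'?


Input string: 'mhjo-xw-ygy-rvux'
Delimiter: '-'
Split result: 'mhjo', 'xw', 'ygy', 'rvux'
Number of parts: 4


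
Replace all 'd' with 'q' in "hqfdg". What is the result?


Input string: 'hqfdg'
Operation: replace 'd' with 'q'
Positions of 'd': 3
After replacement: hqfqg


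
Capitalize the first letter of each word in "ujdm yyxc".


Input string: 'ujdm yyxc'
Operation: capitalize first letter of each word
Word transformations: 'ujdm'->'Ujdm', 'yyxc'->'Yyxc'
Result: Ujdm Yyxc


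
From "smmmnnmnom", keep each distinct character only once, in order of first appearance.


Input: 'smmmnnmnom'
Operation: keep first occurrence of each character
Scan: s[0]='s' new -> keep; s[1]='m' new -> keep; s[2]='m' seen -> skip; s[3]='m' seen -> skip; s[4]='n' new -> keep; s[5]='n' seen -> skip; s[6]='m' seen -> skip; s[7]='n' seen -> skip; s[8]='o' new -> keep; s[9]='m' seen -> skip
Result: smno


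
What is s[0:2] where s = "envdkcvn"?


Input string: 'envdkcvn'
Operation: slice [0:2]
Extract characters: s[0]='e', s[1]='n'
Result: en


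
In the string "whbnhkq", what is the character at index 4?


Input string: 'whbnhkq'
Operation: get character at index 4
Index mapping: s[0]='w', s[1]='h', s[2]='b', s[3]='n', s[4]='h'
Result: 'h'


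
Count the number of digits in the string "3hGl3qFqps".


Input string: '3hGl3qFqps'
Operation: count digit characters (0-9)
Scan: '3'(digit), 'h', 'G', 'l', '3'(digit), 'q', 'F', 'q', 'p', 's'
Digits found: 2
Result: 2


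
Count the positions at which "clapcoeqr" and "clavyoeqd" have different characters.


String 1: 'clapcoeqr'
String 2: 'clavyoeqd'
Compare each position: pos 0: 'c'=='c', pos 1: 'l'=='l', pos 2: 'a'=='a', pos 3: 'p'!='v', pos 4: 'c'!='y', pos 5: 'o'=='o', pos 6: 'e'=='e', pos 7: 'q'=='q', pos 8: 'r'!='d'
Differing positions: 3
Hamming distance: 3


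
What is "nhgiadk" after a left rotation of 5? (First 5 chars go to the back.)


Input: 'nhgiadk', shift = 5
Operation: split at index 5 and swap parts
Front part s[0:5] = 'nhgia'
Back part s[5:] = 'dk'
Rotated = back + front = 'dk' + 'nhgia'
Result: dknhgia


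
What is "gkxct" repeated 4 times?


Input string: 'gkxct'
Operation: repeat 4 times
Concatenation: 'gkxct' + 'gkxct' + 'gkxct' + 'gkxct'
Result: gkxctgkxctgkxctgkxct


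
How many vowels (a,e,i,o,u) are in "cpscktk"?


Input string: 'cpscktk'
Operation: count vowels (a, e, i, o, u)
Scan: s[0]='c', s[1]='p', s[2]='s', s[3]='c', s[4]='k', s[5]='t', s[6]='k'
Vowels found: 0
Result: 0


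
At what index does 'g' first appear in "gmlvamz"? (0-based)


Input string: 'gmlvamz'
Target: 'g'
Scanning left to right: s[0]='g'
First match at index: 0


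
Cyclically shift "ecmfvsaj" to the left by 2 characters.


Input: 'ecmfvsaj', shift = 2
Operation: split at index 2 and swap parts
Front part s[0:2] = 'ec'
Back part s[2:] = 'mfvsaj'
Rotated = back + front = 'mfvsaj' + 'ec'
Result: mfvsajec


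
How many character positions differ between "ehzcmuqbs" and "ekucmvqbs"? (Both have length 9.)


String 1: 'ehzcmuqbs'
String 2: 'ekucmvqbs'
Compare each position: pos 0: 'e'=='e', pos 1: 'h'!='k', pos 2: 'z'!='u', pos 3: 'c'=='c', pos 4: 'm'=='m', pos 5: 'u'!='v', pos 6: 'q'=='q', pos 7: 'b'=='b', pos 8: 's'=='s'
Differing positions: 3
Hamming distance: 3


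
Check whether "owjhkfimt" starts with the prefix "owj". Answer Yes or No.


Input string: 'owjhkfimt'
Prefix to check: 'owj'
First 3 characters of input: 'owj'
Match: True
Result: Yes


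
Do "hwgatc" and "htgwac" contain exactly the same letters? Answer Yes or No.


String 1: 'hwgatc' -> sorted: 'acghtw'
String 2: 'htgwac' -> sorted: 'acghtw'
Compare sorted forms: 'acghtw' == 'acghtw'
Anagram: Yes


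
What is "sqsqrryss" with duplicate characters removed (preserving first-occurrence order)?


Input: 'sqsqrryss'
Operation: keep first occurrence of each character
Scan: s[0]='s' new -> keep; s[1]='q' new -> keep; s[2]='s' seen -> skip; s[3]='q' seen -> skip; s[4]='r' new -> keep; s[5]='r' seen -> skip; s[6]='y' new -> keep; s[7]='s' seen -> skip; s[8]='s' seen -> skip
Result: sqry


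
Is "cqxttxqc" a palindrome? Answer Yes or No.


Input string: 'cqxttxqc'
Reversed: 'cqxttxqc'
Compare pairs: s[0]='c' vs s[7]='c' (match), s[1]='q' vs s[6]='q' (match), s[2]='x' vs s[5]='x' (match), s[3]='t' vs s[4]='t' (match)
Palindrome: Yes


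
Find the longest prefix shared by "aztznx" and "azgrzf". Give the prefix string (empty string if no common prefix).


String 1: 'aztznx'
String 2: 'azgrzf'
Compare position by position:
pos 0: 'a' vs 'a' match
pos 1: 'z' vs 'z' match
pos 2: 't' vs 'g' differ -> stop
Longest common prefix: "az" (length 2)


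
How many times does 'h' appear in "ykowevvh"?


Input string: 'ykowevvh'
Target character: 'h'
Scan each position: s[7]='h'
Matches found at indices: 7
Total: 1


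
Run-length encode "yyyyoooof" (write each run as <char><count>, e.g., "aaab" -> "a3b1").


Input: 'yyyyoooof'
Operation: identify consecutive runs
Runs: 'yyyy' -> y4, 'oooo' -> o4, 'f' -> f1
Encoded: y4o4f1


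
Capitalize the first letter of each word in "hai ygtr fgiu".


Input string: 'hai ygtr fgiu'
Operation: capitalize first letter of each word
Word transformations: 'hai'->'Hai', 'ygtr'->'Ygtr', 'fgiu'->'Fgiu'
Result: Hai Ygtr Fgiu


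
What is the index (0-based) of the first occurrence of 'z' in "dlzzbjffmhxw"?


Input string: 'dlzzbjffmhxw'
Target: 'z'
Scanning left to right: s[0]='d', s[1]='l', s[2]='z'
First match at index: 2


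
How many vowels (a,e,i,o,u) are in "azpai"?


Input string: 'azpai'
Operation: count vowels (a, e, i, o, u)
Scan: s[0]='a' (vowel), s[1]='z', s[2]='p', s[3]='a' (vowel), s[4]='i' (vowel)
Vowels found: 3
Result: 3


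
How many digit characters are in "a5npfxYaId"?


Input string: 'a5npfxYaId'
Operation: count digit characters (0-9)
Scan: 'a', '5'(digit), 'n', 'p', 'f', 'x', 'Y', 'a', 'I', 'd'
Digits found: 1
Result: 1


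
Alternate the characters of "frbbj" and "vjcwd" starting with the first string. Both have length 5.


String 1: 'frbbj'
String 2: 'vjcwd'
Operation: alternate characters
Pairs: 'f'+'v', 'r'+'j', 'b'+'c', 'b'+'w', 'j'+'d'
Result: fvrjbcbwjd


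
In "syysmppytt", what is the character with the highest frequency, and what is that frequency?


Input: 'syysmppytt'
Operation: tally each character
Counts: 'm':1, 'p':2, 's':2, 't':2, 'y':3
Maximum: 'y' appears 3 times


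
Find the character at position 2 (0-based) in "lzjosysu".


Input string: 'lzjosysu'
Operation: get character at index 2
Index mapping: s[0]='l', s[1]='z', s[2]='j'
Result: 'j'


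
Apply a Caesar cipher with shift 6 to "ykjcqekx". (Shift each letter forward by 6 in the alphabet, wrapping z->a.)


Input: 'ykjcqekx', shift = 6
Operation: for each letter, (position + 6) mod 26
Mapping: 'y'(24+6=30, 30 mod 26=4)->'e', 'k'(10+6=16)->'q', 'j'(9+6=15)->'p', 'c'(2+6=8)->'i', 'q'(16+6=22)->'w', 'e'(4+6=10)->'k', 'k'(10+6=16)->'q', 'x'(23+6=29, 29 mod 26=3)->'d'
Result: eqpiwkqd


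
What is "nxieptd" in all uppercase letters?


Input string: 'nxieptd'
Operation: convert each letter to uppercase
Mapping: 'n'->'N', 'x'->'X', 'i'->'I', 'e'->'E', 'p'->'P', 't'->'T', 'd'->'D'
Result: NXIEPTD


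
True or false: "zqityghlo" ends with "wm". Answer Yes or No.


Input string: 'zqityghlo'
Suffix to check: 'wm'
Last 2 characters of input: 'lo'
Match: False
Result: No


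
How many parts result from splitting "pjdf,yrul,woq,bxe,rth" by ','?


Input string: 'pjdf,yrul,woq,bxe,rth'
Delimiter: ','
Split result: 'pjdf', 'yrul', 'woq', 'bxe', 'rth'
Number of parts: 5


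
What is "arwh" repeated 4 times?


Input string: 'arwh'
Operation: repeat 4 times
Concatenation: 'arwh' + 'arwh' + 'arwh' + 'arwh'
Result: arwharwharwharwh


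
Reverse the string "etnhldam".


Input string: 'etnhldam'
Operation: reverse character order
Original order: 'e' -> 't' -> 'n' -> 'h' -> 'l' -> 'd' -> 'a' -> 'm'
Reversed order: 'm' -> 'a' -> 'd' -> 'l' -> 'h' -> 'n' -> 't' -> 'e'
Result: madlhnte


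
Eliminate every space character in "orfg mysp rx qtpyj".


Input string: 'orfg mysp rx qtpyj'
Operation: remove all spaces
Words: 'orfg', 'mysp', 'rx', 'qtpyj'
Join without spaces: orfgmysprxqtpyj


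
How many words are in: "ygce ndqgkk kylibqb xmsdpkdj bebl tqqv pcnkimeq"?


Input string: 'ygce ndqgkk kylibqb xmsdpkdj bebl tqqv pcnkimeq'
Operation: split by spaces
Words found: 'ygce', 'ndqgkk', 'kylibqb', 'xmsdpkdj', 'bebl', 'tqqv', 'pcnkimeq'
Word count: 7


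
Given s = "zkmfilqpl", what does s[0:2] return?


Input string: 'zkmfilqpl'
Operation: slice [0:2]
Extract characters: s[0]='z', s[1]='k'
Result: zk


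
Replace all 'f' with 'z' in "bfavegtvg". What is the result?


Input string: 'bfavegtvg'
Operation: replace 'f' with 'z'
Positions of 'f': 1
After replacement: bzavegtvg


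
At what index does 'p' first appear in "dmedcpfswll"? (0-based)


Input string: 'dmedcpfswll'
Target: 'p'
Scanning left to right: s[0]='d', s[1]='m', s[2]='e', s[3]='d', s[4]='c', s[5]='p'
First match at index: 5


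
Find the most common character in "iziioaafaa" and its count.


Input: 'iziioaafaa'
Operation: tally each character
Counts: 'a':4, 'f':1, 'i':3, 'o':1, 'z':1
Maximum: 'a' appears 4 times


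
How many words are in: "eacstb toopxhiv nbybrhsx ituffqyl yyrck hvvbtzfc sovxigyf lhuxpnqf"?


Input string: 'eacstb toopxhiv nbybrhsx ituffqyl yyrck hvvbtzfc sovxigyf lhuxpnqf'
Operation: split by spaces
Words found: 'eacstb', 'toopxhiv', 'nbybrhsx', 'ituffqyl', 'yyrck', 'hvvbtzfc', 'sovxigyf', 'lhuxpnqf'
Word count: 8


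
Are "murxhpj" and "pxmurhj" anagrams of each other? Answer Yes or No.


String 1: 'murxhpj' -> sorted: 'hjmprux'
String 2: 'pxmurhj' -> sorted: 'hjmprux'
Compare sorted forms: 'hjmprux' == 'hjmprux'
Anagram: Yes


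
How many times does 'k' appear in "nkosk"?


Input string: 'nkosk'
Target character: 'k'
Scan each position: s[1]='k', s[4]='k'
Matches found at indices: 1, 4
Total: 2


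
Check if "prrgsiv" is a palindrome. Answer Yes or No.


Input string: 'prrgsiv'
Reversed: 'visgrrp'
Compare pairs: s[0]='p' vs s[6]='v' (mismatch), s[1]='r' vs s[5]='i' (mismatch), s[2]='r' vs s[4]='s' (mismatch)
Palindrome: No


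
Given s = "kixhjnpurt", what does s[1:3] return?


Input string: 'kixhjnpurt'
Operation: slice [1:3]
Extract characters: s[1]='i', s[2]='x'
Result: ix


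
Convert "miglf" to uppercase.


Input string: 'miglf'
Operation: convert each letter to uppercase
Mapping: 'm'->'M', 'i'->'I', 'g'->'G', 'l'->'L', 'f'->'F'
Result: MIGLF


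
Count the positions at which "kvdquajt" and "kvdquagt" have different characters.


String 1: 'kvdquajt'
String 2: 'kvdquagt'
Compare each position: pos 0: 'k'=='k', pos 1: 'v'=='v', pos 2: 'd'=='d', pos 3: 'q'=='q', pos 4: 'u'=='u', pos 5: 'a'=='a', pos 6: 'j'!='g', pos 7: 't'=='t'
Differing positions: 1
Hamming distance: 1


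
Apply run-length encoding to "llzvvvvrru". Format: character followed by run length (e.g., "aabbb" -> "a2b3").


Input: 'llzvvvvrru'
Operation: identify consecutive runs
Runs: 'll' -> l2, 'z' -> z1, 'vvvv' -> v4, 'rr' -> r2, 'u' -> u1
Encoded: l2z1v4r2u1


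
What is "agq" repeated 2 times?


Input string: 'agq'
Operation: repeat 2 times
Concatenation: 'agq' + 'agq'
Result: agqagq


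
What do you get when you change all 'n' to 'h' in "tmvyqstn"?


Input string: 'tmvyqstn'
Operation: replace 'n' with 'h'
Positions of 'n': 7
After replacement: tmvyqsth


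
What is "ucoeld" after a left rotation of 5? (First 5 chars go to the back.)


Input: 'ucoeld', shift = 5
Operation: split at index 5 and swap parts
Front part s[0:5] = 'ucoel'
Back part s[5:] = 'd'
Rotated = back + front = 'd' + 'ucoel'
Result: ducoel


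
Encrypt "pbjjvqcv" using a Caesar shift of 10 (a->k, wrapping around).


Input: 'pbjjvqcv', shift = 10
Operation: for each letter, (position + 10) mod 26
Mapping: 'p'(15+10=25)->'z', 'b'(1+10=11)->'l', 'j'(9+10=19)->'t', 'j'(9+10=19)->'t', 'v'(21+10=31, 31 mod 26=5)->'f', 'q'(16+10=26, 26 mod 26=0)->'a', 'c'(2+10=12)->'m', 'v'(21+10=31, 31 mod 26=5)->'f'
Result: zlttfamf


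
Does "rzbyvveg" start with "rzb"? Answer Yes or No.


Input string: 'rzbyvveg'
Prefix to check: 'rzb'
First 3 characters of input: 'rzb'
Match: True
Result: Yes


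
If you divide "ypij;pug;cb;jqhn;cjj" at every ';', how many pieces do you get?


Input string: 'ypij;pug;cb;jqhn;cjj'
Delimiter: ';'
Split result: 'ypij', 'pug', 'cb', 'jqhn', 'cjj'
Number of parts: 5


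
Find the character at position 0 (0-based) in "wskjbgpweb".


Input string: 'wskjbgpweb'
Operation: get character at index 0
Index mapping: s[0]='w'
Result: 'w'


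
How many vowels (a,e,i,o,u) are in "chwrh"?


Input string: 'chwrh'
Operation: count vowels (a, e, i, o, u)
Scan: s[0]='c', s[1]='h', s[2]='w', s[3]='r', s[4]='h'
Vowels found: 0
Result: 0


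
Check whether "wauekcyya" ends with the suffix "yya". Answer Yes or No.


Input string: 'wauekcyya'
Suffix to check: 'yya'
Last 3 characters of input: 'yya'
Match: True
Result: Yes


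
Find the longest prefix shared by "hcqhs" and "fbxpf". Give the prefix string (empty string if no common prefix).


String 1: 'hcqhs'
String 2: 'fbxpf'
Compare position by position:
pos 0: 'h' vs 'f' differ -> stop
Longest common prefix: "" (length 0)


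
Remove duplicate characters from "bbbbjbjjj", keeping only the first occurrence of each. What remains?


Input: 'bbbbjbjjj'
Operation: keep first occurrence of each character
Scan: s[0]='b' new -> keep; s[1]='b' seen -> skip; s[2]='b' seen -> skip; s[3]='b' seen -> skip; s[4]='j' new -> keep; s[5]='b' seen -> skip; s[6]='j' seen -> skip; s[7]='j' seen -> skip; s[8]='j' seen -> skip
Result: bj


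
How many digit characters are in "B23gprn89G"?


Input string: 'B23gprn89G'
Operation: count digit characters (0-9)
Scan: 'B', '2'(digit), '3'(digit), 'g', 'p', 'r', 'n', '8'(digit), '9'(digit), 'G'
Digits found: 4
Result: 4


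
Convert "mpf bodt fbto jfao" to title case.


Input string: 'mpf bodt fbto jfao'
Operation: capitalize first letter of each word
Word transformations: 'mpf'->'Mpf', 'bodt'->'Bodt', 'fbto'->'Fbto', 'jfao'->'Jfao'
Result: Mpf Bodt Fbto Jfao


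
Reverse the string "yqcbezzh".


Input string: 'yqcbezzh'
Operation: reverse character order
Original order: 'y' -> 'q' -> 'c' -> 'b' -> 'e' -> 'z' -> 'z' -> 'h'
Reversed order: 'h' -> 'z' -> 'z' -> 'e' -> 'b' -> 'c' -> 'q' -> 'y'
Result: hzzebcqy


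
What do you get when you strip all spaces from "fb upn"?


Input string: 'fb upn'
Operation: remove all spaces
Words: 'fb', 'upn'
Join without spaces: fbupn


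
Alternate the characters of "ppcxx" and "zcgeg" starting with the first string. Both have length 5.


String 1: 'ppcxx'
String 2: 'zcgeg'
Operation: alternate characters
Pairs: 'p'+'z', 'p'+'c', 'c'+'g', 'x'+'e', 'x'+'g'
Result: pzpccgxexg


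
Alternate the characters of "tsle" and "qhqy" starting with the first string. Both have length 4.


String 1: 'tsle'
String 2: 'qhqy'
Operation: alternate characters
Pairs: 't'+'q', 's'+'h', 'l'+'q', 'e'+'y'
Result: tqshlqey


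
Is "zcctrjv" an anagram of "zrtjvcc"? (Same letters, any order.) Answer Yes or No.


String 1: 'zrtjvcc' -> sorted: 'ccjrtvz'
String 2: 'zcctrjv' -> sorted: 'ccjrtvz'
Compare sorted forms: 'ccjrtvz' == 'ccjrtvz'
Anagram: Yes


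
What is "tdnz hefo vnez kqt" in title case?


Input string: 'tdnz hefo vnez kqt'
Operation: capitalize first letter of each word
Word transformations: 'tdnz'->'Tdnz', 'hefo'->'Hefo', 'vnez'->'Vnez', 'kqt'->'Kqt'
Result: Tdnz Hefo Vnez Kqt


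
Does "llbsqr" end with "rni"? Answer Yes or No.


Input string: 'llbsqr'
Suffix to check: 'rni'
Last 3 characters of input: 'sqr'
Match: False
Result: No


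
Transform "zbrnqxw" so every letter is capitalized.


Input string: 'zbrnqxw'
Operation: convert each letter to uppercase
Mapping: 'z'->'Z', 'b'->'B', 'r'->'R', 'n'->'N', 'q'->'Q', 'x'->'X', 'w'->'W'
Result: ZBRNQXW


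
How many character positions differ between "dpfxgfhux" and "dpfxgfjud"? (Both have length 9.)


String 1: 'dpfxgfhux'
String 2: 'dpfxgfjud'
Compare each position: pos 0: 'd'=='d', pos 1: 'p'=='p', pos 2: 'f'=='f', pos 3: 'x'=='x', pos 4: 'g'=='g', pos 5: 'f'=='f', pos 6: 'h'!='j', pos 7: 'u'=='u', pos 8: 'x'!='d'
Differing positions: 2
Hamming distance: 2


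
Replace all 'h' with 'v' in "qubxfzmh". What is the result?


Input string: 'qubxfzmh'
Operation: replace 'h' with 'v'
Positions of 'h': 7
After replacement: qubxfzmv


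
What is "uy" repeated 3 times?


Input string: 'uy'
Operation: repeat 3 times
Concatenation: 'uy' + 'uy' + 'uy'
Result: uyuyuy


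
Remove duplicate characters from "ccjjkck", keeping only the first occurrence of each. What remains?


Input: 'ccjjkck'
Operation: keep first occurrence of each character
Scan: s[0]='c' new -> keep; s[1]='c' seen -> skip; s[2]='j' new -> keep; s[3]='j' seen -> skip; s[4]='k' new -> keep; s[5]='c' seen -> skip; s[6]='k' seen -> skip
Result: cjk


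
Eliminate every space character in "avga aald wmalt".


Input string: 'avga aald wmalt'
Operation: remove all spaces
Words: 'avga', 'aald', 'wmalt'
Join without spaces: avgaaaldwmalt


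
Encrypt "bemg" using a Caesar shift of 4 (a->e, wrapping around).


Input: 'bemg', shift = 4
Operation: for each letter, (position + 4) mod 26
Mapping: 'b'(1+4=5)->'f', 'e'(4+4=8)->'i', 'm'(12+4=16)->'q', 'g'(6+4=10)->'k'
Result: fiqk


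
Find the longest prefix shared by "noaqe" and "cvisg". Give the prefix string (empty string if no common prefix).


String 1: 'noaqe'
String 2: 'cvisg'
Compare position by position:
pos 0: 'n' vs 'c' differ -> stop
Longest common prefix: "" (length 0)


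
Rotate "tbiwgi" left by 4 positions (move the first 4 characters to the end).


Input: 'tbiwgi', shift = 4
Operation: split at index 4 and swap parts
Front part s[0:4] = 'tbiw'
Back part s[4:] = 'gi'
Rotated = back + front = 'gi' + 'tbiw'
Result: gitbiw


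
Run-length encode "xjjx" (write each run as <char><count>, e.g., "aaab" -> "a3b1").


Input: 'xjjx'
Operation: identify consecutive runs
Runs: 'x' -> x1, 'jj' -> j2, 'x' -> x1
Encoded: x1j2x1


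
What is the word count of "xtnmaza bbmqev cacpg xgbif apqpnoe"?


Input string: 'xtnmaza bbmqev cacpg xgbif apqpnoe'
Operation: split by spaces
Words found: 'xtnmaza', 'bbmqev', 'cacpg', 'xgbif', 'apqpnoe'
Word count: 5


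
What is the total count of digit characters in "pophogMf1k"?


Input string: 'pophogMf1k'
Operation: count digit characters (0-9)
Scan: 'p', 'o', 'p', 'h', 'o', 'g', 'M', 'f', '1'(digit), 'k'
Digits found: 1
Result: 1


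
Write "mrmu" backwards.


Input string: 'mrmu'
Operation: reverse character order
Original order: 'm' -> 'r' -> 'm' -> 'u'
Reversed order: 'u' -> 'm' -> 'r' -> 'm'
Result: umrm


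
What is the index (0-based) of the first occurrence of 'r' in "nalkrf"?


Input string: 'nalkrf'
Target: 'r'
Scanning left to right: s[0]='n', s[1]='a', s[2]='l', s[3]='k', s[4]='r'
First match at index: 4


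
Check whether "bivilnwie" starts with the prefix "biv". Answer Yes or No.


Input string: 'bivilnwie'
Prefix to check: 'biv'
First 3 characters of input: 'biv'
Match: True
Result: Yes


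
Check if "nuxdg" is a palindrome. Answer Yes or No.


Input string: 'nuxdg'
Reversed: 'gdxun'
Compare pairs: s[0]='n' vs s[4]='g' (mismatch), s[1]='u' vs s[3]='d' (mismatch)
Palindrome: No


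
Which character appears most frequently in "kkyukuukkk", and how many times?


Input: 'kkyukuukkk'
Operation: tally each character
Counts: 'k':6, 'u':3, 'y':1
Maximum: 'k' appears 6 times


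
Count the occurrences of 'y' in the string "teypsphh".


Input string: 'teypsphh'
Target character: 'y'
Scan each position: s[2]='y'
Matches found at indices: 2
Total: 1


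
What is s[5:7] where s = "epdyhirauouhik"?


Input string: 'epdyhirauouhik'
Operation: slice [5:7]
Extract characters: s[5]='i', s[6]='r'
Result: ir


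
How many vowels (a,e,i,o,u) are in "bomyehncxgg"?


Input string: 'bomyehncxgg'
Operation: count vowels (a, e, i, o, u)
Scan: s[0]='b', s[1]='o' (vowel), s[2]='m', s[3]='y', s[4]='e' (vowel), s[5]='h', s[6]='n', s[7]='c', s[8]='x', s[9]='g', s[10]='g'
Vowels found: 2
Result: 2


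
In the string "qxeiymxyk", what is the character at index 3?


Input string: 'qxeiymxyk'
Operation: get character at index 3
Index mapping: s[0]='q', s[1]='x', s[2]='e', s[3]='i'
Result: 'i'


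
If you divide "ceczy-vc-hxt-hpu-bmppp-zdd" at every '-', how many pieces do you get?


Input string: 'ceczy-vc-hxt-hpu-bmppp-zdd'
Delimiter: '-'
Split result: 'ceczy', 'vc', 'hxt', 'hpu', 'bmppp', 'zdd'
Number of parts: 6


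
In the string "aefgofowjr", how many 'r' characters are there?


Input string: 'aefgofowjr'
Target character: 'r'
Scan each position: s[9]='r'
Matches found at indices: 9
Total: 1


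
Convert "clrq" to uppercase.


Input string: 'clrq'
Operation: convert each letter to uppercase
Mapping: 'c'->'C', 'l'->'L', 'r'->'R', 'q'->'Q'
Result: CLRQ


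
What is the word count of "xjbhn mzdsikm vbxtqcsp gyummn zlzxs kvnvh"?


Input string: 'xjbhn mzdsikm vbxtqcsp gyummn zlzxs kvnvh'
Operation: split by spaces
Words found: 'xjbhn', 'mzdsikm', 'vbxtqcsp', 'gyummn', 'zlzxs', 'kvnvh'
Word count: 6


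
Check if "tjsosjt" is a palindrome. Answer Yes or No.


Input string: 'tjsosjt'
Reversed: 'tjsosjt'
Compare pairs: s[0]='t' vs s[6]='t' (match), s[1]='j' vs s[5]='j' (match), s[2]='s' vs s[4]='s' (match)
Palindrome: Yes


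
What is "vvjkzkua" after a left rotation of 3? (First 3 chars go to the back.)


Input: 'vvjkzkua', shift = 3
Operation: split at index 3 and swap parts
Front part s[0:3] = 'vvj'
Back part s[3:] = 'kzkua'
Rotated = back + front = 'kzkua' + 'vvj'
Result: kzkuavvj


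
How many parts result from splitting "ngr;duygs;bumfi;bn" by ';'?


Input string: 'ngr;duygs;bumfi;bn'
Delimiter: ';'
Split result: 'ngr', 'duygs', 'bumfi', 'bn'
Number of parts: 4


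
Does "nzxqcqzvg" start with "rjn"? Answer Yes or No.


Input string: 'nzxqcqzvg'
Prefix to check: 'rjn'
First 3 characters of input: 'nzx'
Match: False
Result: No


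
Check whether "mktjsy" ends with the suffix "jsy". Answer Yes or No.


Input string: 'mktjsy'
Suffix to check: 'jsy'
Last 3 characters of input: 'jsy'
Match: True
Result: Yes


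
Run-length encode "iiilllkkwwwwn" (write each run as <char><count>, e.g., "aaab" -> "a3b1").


Input: 'iiilllkkwwwwn'
Operation: identify consecutive runs
Runs: 'iii' -> i3, 'lll' -> l3, 'kk' -> k2, 'wwww' -> w4, 'n' -> n1
Encoded: i3l3k2w4n1


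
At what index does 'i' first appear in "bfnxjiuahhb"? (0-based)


Input string: 'bfnxjiuahhb'
Target: 'i'
Scanning left to right: s[0]='b', s[1]='f', s[2]='n', s[3]='x', s[4]='j', s[5]='i'
First match at index: 5


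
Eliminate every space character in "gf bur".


Input string: 'gf bur'
Operation: remove all spaces
Words: 'gf', 'bur'
Join without spaces: gfbur


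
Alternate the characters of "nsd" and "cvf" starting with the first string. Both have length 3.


String 1: 'nsd'
String 2: 'cvf'
Operation: alternate characters
Pairs: 'n'+'c', 's'+'v', 'd'+'f'
Result: ncsvdf


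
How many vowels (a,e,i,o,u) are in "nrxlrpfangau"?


Input string: 'nrxlrpfangau'
Operation: count vowels (a, e, i, o, u)
Scan: s[0]='n', s[1]='r', s[2]='x', s[3]='l', s[4]='r', s[5]='p', s[6]='f', s[7]='a' (vowel), s[8]='n', s[9]='g', s[10]='a' (vowel), s[11]='u' (vowel)
Vowels found: 3
Result: 3


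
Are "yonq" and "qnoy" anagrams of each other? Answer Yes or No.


String 1: 'yonq' -> sorted: 'noqy'
String 2: 'qnoy' -> sorted: 'noqy'
Compare sorted forms: 'noqy' == 'noqy'
Anagram: Yes


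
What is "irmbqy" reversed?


Input string: 'irmbqy'
Operation: reverse character order
Original order: 'i' -> 'r' -> 'm' -> 'b' -> 'q' -> 'y'
Reversed order: 'y' -> 'q' -> 'b' -> 'm' -> 'r' -> 'i'
Result: yqbmri


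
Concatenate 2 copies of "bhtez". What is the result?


Input string: 'bhtez'
Operation: repeat 2 times
Concatenation: 'bhtez' + 'bhtez'
Result: bhtezbhtez


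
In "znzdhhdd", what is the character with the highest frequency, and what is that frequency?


Input: 'znzdhhdd'
Operation: tally each character
Counts: 'd':3, 'h':2, 'n':1, 'z':2
Maximum: 'd' appears 3 times


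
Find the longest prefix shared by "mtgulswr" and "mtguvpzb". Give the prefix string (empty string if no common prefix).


String 1: 'mtgulswr'
String 2: 'mtguvpzb'
Compare position by position:
pos 0: 'm' vs 'm' match
pos 1: 't' vs 't' match
pos 2: 'g' vs 'g' match
pos 3: 'u' vs 'u' match
pos 4: 'l' vs 'v' differ -> stop
Longest common prefix: "mtgu" (length 4)


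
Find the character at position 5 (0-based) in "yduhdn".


Input string: 'yduhdn'
Operation: get character at index 5
Index mapping: s[0]='y', s[1]='d', s[2]='u', s[3]='h', s[4]='d', s[5]='n'
Result: 'n'


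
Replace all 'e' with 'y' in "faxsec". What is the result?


Input string: 'faxsec'
Operation: replace 'e' with 'y'
Positions of 'e': 4
After replacement: faxsyc


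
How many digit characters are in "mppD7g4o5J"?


Input string: 'mppD7g4o5J'
Operation: count digit characters (0-9)
Scan: 'm', 'p', 'p', 'D', '7'(digit), 'g', '4'(digit), 'o', '5'(digit), 'J'
Digits found: 3
Result: 3


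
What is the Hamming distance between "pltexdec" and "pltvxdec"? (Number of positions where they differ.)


String 1: 'pltexdec'
String 2: 'pltvxdec'
Compare each position: pos 0: 'p'=='p', pos 1: 'l'=='l', pos 2: 't'=='t', pos 3: 'e'!='v', pos 4: 'x'=='x', pos 5: 'd'=='d', pos 6: 'e'=='e', pos 7: 'c'=='c'
Differing positions: 1
Hamming distance: 1


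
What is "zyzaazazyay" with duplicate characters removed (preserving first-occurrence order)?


Input: 'zyzaazazyay'
Operation: keep first occurrence of each character
Scan: s[0]='z' new -> keep; s[1]='y' new -> keep; s[2]='z' seen -> skip; s[3]='a' new -> keep; s[4]='a' seen -> skip; s[5]='z' seen -> skip; s[6]='a' seen -> skip; s[7]='z' seen -> skip; s[8]='y' seen -> skip; s[9]='a' seen -> skip; s[10]='y' seen -> skip
Result: zya


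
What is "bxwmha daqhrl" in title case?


Input string: 'bxwmha daqhrl'
Operation: capitalize first letter of each word
Word transformations: 'bxwmha'->'Bxwmha', 'daqhrl'->'Daqhrl'
Result: Bxwmha Daqhrl


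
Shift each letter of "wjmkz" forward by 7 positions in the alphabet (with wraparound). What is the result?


Input: 'wjmkz', shift = 7
Operation: for each letter, (position + 7) mod 26
Mapping: 'w'(22+7=29, 29 mod 26=3)->'d', 'j'(9+7=16)->'q', 'm'(12+7=19)->'t', 'k'(10+7=17)->'r', 'z'(25+7=32, 32 mod 26=6)->'g'
Result: dqtrg


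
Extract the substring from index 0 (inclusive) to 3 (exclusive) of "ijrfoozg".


Input string: 'ijrfoozg'
Operation: slice [0:3]
Extract characters: s[0]='i', s[1]='j', s[2]='r'
Result: ijr


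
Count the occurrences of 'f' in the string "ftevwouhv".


Input string: 'ftevwouhv'
Target character: 'f'
Scan each position: s[0]='f'
Matches found at indices: 0
Total: 1


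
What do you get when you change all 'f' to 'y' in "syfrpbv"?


Input string: 'syfrpbv'
Operation: replace 'f' with 'y'
Positions of 'f': 2
After replacement: syyrpbv


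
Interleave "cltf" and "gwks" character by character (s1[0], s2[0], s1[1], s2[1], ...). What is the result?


String 1: 'cltf'
String 2: 'gwks'
Operation: alternate characters
Pairs: 'c'+'g', 'l'+'w', 't'+'k', 'f'+'s'
Result: cglwtkfs


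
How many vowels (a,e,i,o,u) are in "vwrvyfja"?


Input string: 'vwrvyfja'
Operation: count vowels (a, e, i, o, u)
Scan: s[0]='v', s[1]='w', s[2]='r', s[3]='v', s[4]='y', s[5]='f', s[6]='j', s[7]='a' (vowel)
Vowels found: 1
Result: 1


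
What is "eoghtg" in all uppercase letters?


Input string: 'eoghtg'
Operation: convert each letter to uppercase
Mapping: 'e'->'E', 'o'->'O', 'g'->'G', 'h'->'H', 't'->'T', 'g'->'G'
Result: EOGHTG


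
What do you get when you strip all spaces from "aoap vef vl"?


Input string: 'aoap vef vl'
Operation: remove all spaces
Words: 'aoap', 'vef', 'vl'
Join without spaces: aoapvefvl


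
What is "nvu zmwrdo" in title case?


Input string: 'nvu zmwrdo'
Operation: capitalize first letter of each word
Word transformations: 'nvu'->'Nvu', 'zmwrdo'->'Zmwrdo'
Result: Nvu Zmwrdo


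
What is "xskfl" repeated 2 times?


Input string: 'xskfl'
Operation: repeat 2 times
Concatenation: 'xskfl' + 'xskfl'
Result: xskflxskfl


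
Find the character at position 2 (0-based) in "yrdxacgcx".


Input string: 'yrdxacgcx'
Operation: get character at index 2
Index mapping: s[0]='y', s[1]='r', s[2]='d'
Result: 'd'
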